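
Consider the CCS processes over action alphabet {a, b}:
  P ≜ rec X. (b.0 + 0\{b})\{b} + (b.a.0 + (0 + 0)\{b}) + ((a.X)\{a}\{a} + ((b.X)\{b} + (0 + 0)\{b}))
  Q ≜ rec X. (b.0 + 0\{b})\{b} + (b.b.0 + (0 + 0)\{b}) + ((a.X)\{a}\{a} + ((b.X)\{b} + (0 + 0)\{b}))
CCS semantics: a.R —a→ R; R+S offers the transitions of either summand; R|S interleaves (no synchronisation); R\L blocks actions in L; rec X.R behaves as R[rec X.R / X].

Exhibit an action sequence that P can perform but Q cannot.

ba

P's transition system — 3 states:
  u0 = rec X. (b.0 + 0\{b})\{b} + (b.a.0 + (0 + 0)\{b}) + ((a.X)\{a}\{a} + ((b.X)\{b} + (0 + 0)\{b})) ⊢ -b-> u1
  u1 = a.0 ⊢ -a-> u2
  u2 = 0 ⊢ ∅
Q's transition system — 3 states:
  v0 = rec X. (b.0 + 0\{b})\{b} + (b.b.0 + (0 + 0)\{b}) + ((a.X)\{a}\{a} + ((b.X)\{b} + (0 + 0)\{b})) ⊢ -b-> v1
  v1 = b.0 ⊢ -b-> v2
  v2 = 0 ⊢ ∅
Run σ = ⟨ba⟩ on P: start {u0}
  [1] b ⇒ {u1}
  [2] a ⇒ {u2}
  P completes σ.
Run σ = ⟨ba⟩ on Q: start {v0}
  [1] b ⇒ {v1}
  [2] a ⇒ ∅  — Q cannot continue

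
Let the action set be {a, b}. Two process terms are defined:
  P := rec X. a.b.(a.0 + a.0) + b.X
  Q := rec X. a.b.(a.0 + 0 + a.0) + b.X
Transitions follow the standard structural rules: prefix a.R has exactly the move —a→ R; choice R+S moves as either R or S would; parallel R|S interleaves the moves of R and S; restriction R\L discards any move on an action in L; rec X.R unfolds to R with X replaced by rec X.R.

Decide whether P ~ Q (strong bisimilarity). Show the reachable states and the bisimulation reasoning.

YES

LTS(P): 4 reachable states
  p0 = rec X. a.b.(a.0 + a.0) + b.X ⊢ -a-> p1, -b-> p0
  p1 = b.(a.0 + a.0) ⊢ -b-> p2
  p2 = a.0 + a.0 ⊢ -a-> p3
  p3 = 0 ⊢ (no moves)
LTS(Q): 4 reachable states
  q0 = rec X. a.b.(a.0 + 0 + a.0) + b.X ⊢ -a-> q1, -b-> q0
  q1 = b.(a.0 + 0 + a.0) ⊢ -b-> q2
  q2 = a.0 + 0 + a.0 ⊢ -a-> q3
  q3 = 0 ⊢ (no moves)
Coarsest stable partition (strong bisimilarity classes):
  B0 = {p0, q0}
  B1 = {p1, q1}
  B2 = {p2, q2}
  B3 = {p3, q3}
p0 ∈ B0, q0 ∈ B0 → same block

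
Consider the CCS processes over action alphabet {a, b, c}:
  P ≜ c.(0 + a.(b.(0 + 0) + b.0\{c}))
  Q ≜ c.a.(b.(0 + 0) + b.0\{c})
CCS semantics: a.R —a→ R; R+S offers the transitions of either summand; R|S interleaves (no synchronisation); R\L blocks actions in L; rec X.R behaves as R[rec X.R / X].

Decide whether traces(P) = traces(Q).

P's transition system — 5 states:
  s0 = c.(0 + a.(b.(0 + 0) + b.0\{c})) has moves ··c··> s1
  s1 = 0 + a.(b.(0 + 0) + b.0\{c}) has moves ··a··> s2
  s2 = b.(0 + 0) + b.0\{c} has moves ··b··> s3, ··b··> s4
  s3 = 0 + 0 has moves (no moves)
  s4 = 0\{c} has moves (no moves)
Q's transition system — 5 states:
  t0 = c.a.(b.(0 + 0) + b.0\{c}) has moves ··c··> t1
  t1 = a.(b.(0 + 0) + b.0\{c}) has moves ··a··> t2
  t2 = b.(0 + 0) + b.0\{c} has moves ··b··> t3, ··b··> t4
  t3 = 0 + 0 has moves (no moves)
  t4 = 0\{c} has moves (no moves)
Bisimilarity quotient blocks:
  B0 = {s0, t0}
  B1 = {s1, t1}
  B2 = {s2, t2}
  B3 = {s3, s4, t3, t4}
s0 ∈ B0, t0 ∈ B0 → same block
Bisimilar ⇒ trace-equivalent.

traces(P) = traces(Q)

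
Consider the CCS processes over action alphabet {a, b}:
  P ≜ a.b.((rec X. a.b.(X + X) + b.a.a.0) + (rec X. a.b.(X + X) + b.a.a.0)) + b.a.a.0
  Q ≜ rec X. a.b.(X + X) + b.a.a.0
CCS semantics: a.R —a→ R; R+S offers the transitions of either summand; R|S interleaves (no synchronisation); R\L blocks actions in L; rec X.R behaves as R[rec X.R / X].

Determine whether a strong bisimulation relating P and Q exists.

P ~ Q

P's transition system — 6 states:
  m0 = a.b.((rec X. a.b.(X + X) + b.a.a.0) + (rec X. a.b.(X + X) + b.a.a.0)) + b.a.a.0 → -a-> m1, -b-> m2
  m1 = b.((rec X. a.b.(X + X) + b.a.a.0) + (rec X. a.b.(X + X) + b.a.a.0)) → -b-> m3
  m2 = a.a.0 → -a-> m4
  m3 = (rec X. a.b.(X + X) + b.a.a.0) + (rec X. a.b.(X + X) + b.a.a.0) → -a-> m1, -b-> m2
  m4 = a.0 → -a-> m5
  m5 = 0 → stopped
Q's transition system — 6 states:
  n0 = rec X. a.b.(X + X) + b.a.a.0 → -a-> n1, -b-> n2
  n1 = b.((rec X. a.b.(X + X) + b.a.a.0) + (rec X. a.b.(X + X) + b.a.a.0)) → -b-> n3
  n2 = a.a.0 → -a-> n4
  n3 = (rec X. a.b.(X + X) + b.a.a.0) + (rec X. a.b.(X + X) + b.a.a.0) → -a-> n1, -b-> n2
  n4 = a.0 → -a-> n5
  n5 = 0 → stopped
Partition-refinement fixed point:
  B0 = {m0, m3, n0, n3}
  B1 = {m1, n1}
  B2 = {m2, n2}
  B3 = {m4, n4}
  B4 = {m5, n5}
m0 ∈ B0, n0 ∈ B0 → same block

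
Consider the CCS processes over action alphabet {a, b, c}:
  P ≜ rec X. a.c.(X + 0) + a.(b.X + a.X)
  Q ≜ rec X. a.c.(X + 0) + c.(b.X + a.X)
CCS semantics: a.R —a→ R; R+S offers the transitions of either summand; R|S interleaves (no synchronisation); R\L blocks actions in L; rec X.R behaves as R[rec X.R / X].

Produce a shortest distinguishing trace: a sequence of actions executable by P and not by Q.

aa

P's transition system — 4 states:
  u0 = rec X. a.c.(X + 0) + a.(b.X + a.X) | -a-> u1, -a-> u2
  u1 = b.(rec X. a.c.(X + 0) + a.(b.X + a.X)) + a.(rec X. a.c.(X + 0) + a.(b.X + a.X)) | -a-> u0, -b-> u0
  u2 = c.((rec X. a.c.(X + 0) + a.(b.X + a.X)) + 0) | -c-> u3
  u3 = (rec X. a.c.(X + 0) + a.(b.X + a.X)) + 0 | -a-> u1, -a-> u2
Q's transition system — 4 states:
  v0 = rec X. a.c.(X + 0) + c.(b.X + a.X) | -a-> v1, -c-> v2
  v1 = c.((rec X. a.c.(X + 0) + c.(b.X + a.X)) + 0) | -c-> v3
  v2 = b.(rec X. a.c.(X + 0) + c.(b.X + a.X)) + a.(rec X. a.c.(X + 0) + c.(b.X + a.X)) | -a-> v0, -b-> v0
  v3 = (rec X. a.c.(X + 0) + c.(b.X + a.X)) + 0 | -a-> v1, -c-> v2
Executing aa from P (initial set {u0}):
  step 1 (a): {u1, u2}
  step 2 (a): {u0}
  — P admits the full trace.
Executing aa from Q (initial set {v0}):
  step 1 (a): {v1}
  step 2 (a): ∅  — Q cannot continue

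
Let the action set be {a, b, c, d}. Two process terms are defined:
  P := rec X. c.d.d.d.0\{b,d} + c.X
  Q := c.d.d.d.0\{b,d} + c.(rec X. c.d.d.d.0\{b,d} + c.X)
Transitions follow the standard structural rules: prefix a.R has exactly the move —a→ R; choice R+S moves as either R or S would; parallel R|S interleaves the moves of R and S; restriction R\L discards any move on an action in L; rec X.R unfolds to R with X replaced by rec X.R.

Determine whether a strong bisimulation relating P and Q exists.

bisimilar

P's transition system — 5 states:
  p0 = rec X. c.d.d.d.0\{b,d} + c.X ⊢ =c=> p0, =c=> p1
  p1 = d.d.d.0\{b,d} ⊢ =d=> p2
  p2 = d.d.0\{b,d} ⊢ =d=> p3
  p3 = d.0\{b,d} ⊢ =d=> p4
  p4 = 0\{b,d} ⊢ deadlocked
Q's transition system — 6 states:
  q0 = c.d.d.d.0\{b,d} + c.(rec X. c.d.d.d.0\{b,d} + c.X) ⊢ =c=> q1, =c=> q2
  q1 = d.d.d.0\{b,d} ⊢ =d=> q3
  q2 = rec X. c.d.d.d.0\{b,d} + c.X ⊢ =c=> q1, =c=> q2
  q3 = d.d.0\{b,d} ⊢ =d=> q4
  q4 = d.0\{b,d} ⊢ =d=> q5
  q5 = 0\{b,d} ⊢ deadlocked
Partition-refinement fixed point:
  B0 = {p0, q0, q2}
  B1 = {p1, q1}
  B2 = {p2, q3}
  B3 = {p3, q4}
  B4 = {p4, q5}
p0 ∈ B0, q0 ∈ B0 → same block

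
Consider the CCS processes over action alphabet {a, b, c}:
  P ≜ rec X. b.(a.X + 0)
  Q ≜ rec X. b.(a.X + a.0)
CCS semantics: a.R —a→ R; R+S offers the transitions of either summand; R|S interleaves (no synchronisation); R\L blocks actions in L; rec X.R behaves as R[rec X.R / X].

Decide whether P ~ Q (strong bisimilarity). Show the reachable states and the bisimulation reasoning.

not bisimilar

P's transition system — 2 states:
  m0 = rec X. b.(a.X + 0) | ··b··> m1
  m1 = a.(rec X. b.(a.X + 0)) + 0 | ··a··> m0
Q's transition system — 3 states:
  n0 = rec X. b.(a.X + a.0) | ··b··> n1
  n1 = a.(rec X. b.(a.X + a.0)) + a.0 | ··a··> n0, ··a··> n2
  n2 = 0 | ·
Partition-refinement fixed point:
  B0 = {m0}
  B1 = {m1}
  B2 = {n0}
  B3 = {n1}
  B4 = {n2}
m0 ∈ B0, n0 ∈ B2 → different blocks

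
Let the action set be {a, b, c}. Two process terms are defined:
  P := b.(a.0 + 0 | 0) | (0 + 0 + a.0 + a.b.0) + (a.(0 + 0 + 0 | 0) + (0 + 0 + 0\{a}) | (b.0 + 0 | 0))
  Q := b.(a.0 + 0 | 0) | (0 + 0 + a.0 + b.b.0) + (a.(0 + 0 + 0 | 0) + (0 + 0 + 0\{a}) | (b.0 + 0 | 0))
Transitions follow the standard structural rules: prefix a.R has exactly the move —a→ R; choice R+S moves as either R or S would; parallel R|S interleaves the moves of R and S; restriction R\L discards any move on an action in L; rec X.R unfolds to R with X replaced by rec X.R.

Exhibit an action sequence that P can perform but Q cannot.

LTS(P): 11 reachable states
  m0 = b.(a.0 + 0 | 0) | (0 + 0 + a.0 + a.b.0) + (a.(0 + 0 + 0 | 0) + (0 + 0 + 0\{a}) | (b.0 + 0 | 0)) → -a-> m1, -a-> m2, -a-> m3, -b-> m4, -b-> m5
  m1 = 0 + 0 + 0 | 0 → stopped
  m2 = b.(a.0 + 0 | 0) | 0 → -b-> m6
  m3 = b.(a.0 + 0 | 0) | b.0 → -b-> m2, -b-> m7
  m4 = (0 + 0 + 0\{a}) | 0 → stopped
  m5 = (a.0 + 0 | 0) | (0 + 0 + a.0 + a.b.0) → -a-> m6, -a-> m7, -a-> m8
  m6 = (a.0 + 0 | 0) | 0 → -a-> m9
  m7 = (a.0 + 0 | 0) | b.0 → -a-> m10, -b-> m6
  m8 = 0 | (0 + 0 + a.0 + a.b.0) → -a-> m10, -a-> m9
  m9 = 0 | 0 → stopped
  m10 = 0 | b.0 → -b-> m9
LTS(Q): 11 reachable states
  n0 = b.(a.0 + 0 | 0) | (0 + 0 + a.0 + b.b.0) + (a.(0 + 0 + 0 | 0) + (0 + 0 + 0\{a}) | (b.0 + 0 | 0)) → -a-> n1, -a-> n2, -b-> n3, -b-> n4, -b-> n5
  n1 = 0 + 0 + 0 | 0 → stopped
  n2 = b.(a.0 + 0 | 0) | 0 → -b-> n6
  n3 = (0 + 0 + 0\{a}) | 0 → stopped
  n4 = (a.0 + 0 | 0) | (0 + 0 + a.0 + b.b.0) → -a-> n6, -a-> n7, -b-> n8
  n5 = b.(a.0 + 0 | 0) | b.0 → -b-> n2, -b-> n8
  n6 = (a.0 + 0 | 0) | 0 → -a-> n9
  n7 = 0 | (0 + 0 + a.0 + b.b.0) → -a-> n9, -b-> n10
  n8 = (a.0 + 0 | 0) | b.0 → -a-> n10, -b-> n6
  n9 = 0 | 0 → stopped
  n10 = 0 | b.0 → -b-> n9
Trace ⟨abb⟩ through P, begin at {m0}:
  [1] a ⇒ {m1, m2, m3}
  [2] b ⇒ {m2, m6, m7}
  [3] b ⇒ {m6}
  ✓ P
Trace ⟨abb⟩ through Q, begin at {n0}:
  [1] a ⇒ {n1, n2}
  [2] b ⇒ {n6}
  [3] b ⇒ ∅  — Q cannot continue

abb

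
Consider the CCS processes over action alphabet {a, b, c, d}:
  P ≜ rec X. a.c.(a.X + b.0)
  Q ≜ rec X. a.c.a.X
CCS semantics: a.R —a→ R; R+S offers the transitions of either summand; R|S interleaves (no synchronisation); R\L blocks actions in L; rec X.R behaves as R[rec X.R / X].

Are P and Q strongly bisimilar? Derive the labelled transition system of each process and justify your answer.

Reachable graph of P (4 states):
  p0 = rec X. a.c.(a.X + b.0) has moves --a--▸ p1
  p1 = c.(a.(rec X. a.c.(a.X + b.0)) + b.0) has moves --c--▸ p2
  p2 = a.(rec X. a.c.(a.X + b.0)) + b.0 has moves --a--▸ p0, --b--▸ p3
  p3 = 0 has moves ∅
Reachable graph of Q (3 states):
  q0 = rec X. a.c.a.X has moves --a--▸ q1
  q1 = c.a.(rec X. a.c.a.X) has moves --c--▸ q2
  q2 = a.(rec X. a.c.a.X) has moves --a--▸ q0
Bisimilarity quotient blocks:
  B0 = {p0}
  B1 = {p1}
  B2 = {p2}
  B3 = {p3}
  B4 = {q0}
  B5 = {q1}
  B6 = {q2}
p0 ∈ B0, q0 ∈ B4 → different blocks

not bisimilar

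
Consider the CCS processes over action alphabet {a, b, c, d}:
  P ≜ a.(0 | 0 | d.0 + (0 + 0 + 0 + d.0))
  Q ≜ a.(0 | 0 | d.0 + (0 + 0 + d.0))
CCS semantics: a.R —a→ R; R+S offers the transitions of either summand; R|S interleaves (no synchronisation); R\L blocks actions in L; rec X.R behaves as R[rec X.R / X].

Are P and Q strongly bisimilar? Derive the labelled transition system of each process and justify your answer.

YES

Reachable graph of P (4 states):
  m0 = a.(0 | 0 | d.0 + (0 + 0 + 0 + d.0)) | --a--▸ m1
  m1 = 0 | 0 | d.0 + (0 + 0 + 0 + d.0) | --d--▸ m2, --d--▸ m3
  m2 = 0 | (no moves)
  m3 = 0 | 0 | 0 | (no moves)
Reachable graph of Q (4 states):
  n0 = a.(0 | 0 | d.0 + (0 + 0 + d.0)) | --a--▸ n1
  n1 = 0 | 0 | d.0 + (0 + 0 + d.0) | --d--▸ n2, --d--▸ n3
  n2 = 0 | (no moves)
  n3 = 0 | 0 | 0 | (no moves)
Coarsest stable partition (strong bisimilarity classes):
  B0 = {m0, n0}
  B1 = {m1, n1}
  B2 = {m2, m3, n2, n3}
m0 ∈ B0, n0 ∈ B0 → same block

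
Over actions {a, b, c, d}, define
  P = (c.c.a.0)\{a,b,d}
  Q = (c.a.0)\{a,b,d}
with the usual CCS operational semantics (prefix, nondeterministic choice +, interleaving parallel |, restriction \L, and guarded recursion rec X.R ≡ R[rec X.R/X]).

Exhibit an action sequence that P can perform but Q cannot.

cc

P's transition system — 3 states:
  s0 = (c.c.a.0)\{a,b,d} has moves —c→ s1
  s1 = (c.a.0)\{a,b,d} has moves —c→ s2
  s2 = (a.0)\{a,b,d} has moves ·
Q's transition system — 2 states:
  t0 = (c.a.0)\{a,b,d} has moves —c→ t1
  t1 = (a.0)\{a,b,d} has moves ·
Executing cc from P (initial set {s0}):
  after c @ step 1: {s1}
  after c @ step 2: {s2}
  P completes σ.
Executing cc from Q (initial set {t0}):
  after c @ step 1: {t1}
  after c @ step 2: no successor for Q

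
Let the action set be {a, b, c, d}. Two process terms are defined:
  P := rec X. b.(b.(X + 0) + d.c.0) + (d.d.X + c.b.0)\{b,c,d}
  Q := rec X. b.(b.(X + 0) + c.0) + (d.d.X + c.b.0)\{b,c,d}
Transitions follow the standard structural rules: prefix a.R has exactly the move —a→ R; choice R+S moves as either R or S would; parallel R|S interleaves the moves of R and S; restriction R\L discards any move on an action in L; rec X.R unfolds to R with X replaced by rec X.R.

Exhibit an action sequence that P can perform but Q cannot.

LTS(P): 5 reachable states
  p0 = rec X. b.(b.(X + 0) + d.c.0) + (d.d.X + c.b.0)\{b,c,d} has moves =b=> p1
  p1 = b.((rec X. b.(b.(X + 0) + d.c.0) + (d.d.X + c.b.0)\{b,c,d}) + 0) + d.c.0 has moves =b=> p2, =d=> p3
  p2 = (rec X. b.(b.(X + 0) + d.c.0) + (d.d.X + c.b.0)\{b,c,d}) + 0 has moves =b=> p1
  p3 = c.0 has moves =c=> p4
  p4 = 0 has moves ·
LTS(Q): 4 reachable states
  q0 = rec X. b.(b.(X + 0) + c.0) + (d.d.X + c.b.0)\{b,c,d} has moves =b=> q1
  q1 = b.((rec X. b.(b.(X + 0) + c.0) + (d.d.X + c.b.0)\{b,c,d}) + 0) + c.0 has moves =b=> q2, =c=> q3
  q2 = (rec X. b.(b.(X + 0) + c.0) + (d.d.X + c.b.0)\{b,c,d}) + 0 has moves =b=> q1
  q3 = 0 has moves ·
Executing bd from P (initial set {p0}):
  [1] b ⇒ {p1}
  [2] d ⇒ {p3}
  P completes σ.
Executing bd from Q (initial set {q0}):
  [1] b ⇒ {q1}
  [2] d ⇒ ∅  — Q cannot continue

bd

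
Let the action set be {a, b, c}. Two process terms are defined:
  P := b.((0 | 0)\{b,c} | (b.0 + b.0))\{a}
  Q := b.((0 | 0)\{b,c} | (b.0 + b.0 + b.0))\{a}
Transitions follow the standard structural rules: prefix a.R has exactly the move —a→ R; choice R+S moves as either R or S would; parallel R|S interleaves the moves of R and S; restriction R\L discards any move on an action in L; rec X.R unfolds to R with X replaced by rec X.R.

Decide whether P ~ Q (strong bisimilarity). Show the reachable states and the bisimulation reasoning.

P's transition system — 3 states:
  p0 = b.((0 | 0)\{b,c} | (b.0 + b.0))\{a} | —b→ p1
  p1 = ((0 | 0)\{b,c} | (b.0 + b.0))\{a} | —b→ p2
  p2 = ((0 | 0)\{b,c} | 0)\{a} | stopped
Q's transition system — 3 states:
  q0 = b.((0 | 0)\{b,c} | (b.0 + b.0 + b.0))\{a} | —b→ q1
  q1 = ((0 | 0)\{b,c} | (b.0 + b.0 + b.0))\{a} | —b→ q2
  q2 = ((0 | 0)\{b,c} | 0)\{a} | stopped
Coarsest stable partition (strong bisimilarity classes):
  B0 = {p0, q0}
  B1 = {p1, q1}
  B2 = {p2, q2}
p0 ∈ B0, q0 ∈ B0 → same block

YES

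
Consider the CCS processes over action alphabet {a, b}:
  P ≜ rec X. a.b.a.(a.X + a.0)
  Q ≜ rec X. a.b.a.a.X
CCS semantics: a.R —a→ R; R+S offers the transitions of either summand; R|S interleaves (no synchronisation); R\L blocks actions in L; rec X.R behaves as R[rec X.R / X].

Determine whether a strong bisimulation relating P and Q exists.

P's transition system — 5 states:
  s0 = rec X. a.b.a.(a.X + a.0) | --a--▸ s1
  s1 = b.a.(a.(rec X. a.b.a.(a.X + a.0)) + a.0) | --b--▸ s2
  s2 = a.(a.(rec X. a.b.a.(a.X + a.0)) + a.0) | --a--▸ s3
  s3 = a.(rec X. a.b.a.(a.X + a.0)) + a.0 | --a--▸ s0, --a--▸ s4
  s4 = 0 | ·
Q's transition system — 4 states:
  t0 = rec X. a.b.a.a.X | --a--▸ t1
  t1 = b.a.a.(rec X. a.b.a.a.X) | --b--▸ t2
  t2 = a.a.(rec X. a.b.a.a.X) | --a--▸ t3
  t3 = a.(rec X. a.b.a.a.X) | --a--▸ t0
Bisimilarity quotient blocks:
  B0 = {s0}
  B1 = {s1}
  B2 = {s2}
  B3 = {s3}
  B4 = {s4}
  B5 = {t0}
  B6 = {t1}
  B7 = {t2}
  B8 = {t3}
s0 ∈ B0, t0 ∈ B5 → different blocks

P ≁ Q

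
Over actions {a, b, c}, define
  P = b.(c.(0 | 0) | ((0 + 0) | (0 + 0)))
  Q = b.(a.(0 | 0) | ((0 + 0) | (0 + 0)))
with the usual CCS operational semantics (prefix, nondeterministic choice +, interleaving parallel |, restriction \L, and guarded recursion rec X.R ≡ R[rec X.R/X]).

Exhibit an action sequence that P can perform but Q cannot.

P's transition system — 3 states:
  m0 = b.(c.(0 | 0) | ((0 + 0) | (0 + 0))) has moves =b=> m1
  m1 = c.(0 | 0) | ((0 + 0) | (0 + 0)) has moves =c=> m2
  m2 = 0 | 0 | ((0 + 0) | (0 + 0)) has moves stopped
Q's transition system — 3 states:
  n0 = b.(a.(0 | 0) | ((0 + 0) | (0 + 0))) has moves =b=> n1
  n1 = a.(0 | 0) | ((0 + 0) | (0 + 0)) has moves =a=> n2
  n2 = 0 | 0 | ((0 + 0) | (0 + 0)) has moves stopped
Run σ = ⟨bc⟩ on P: start {m0}
  [1] b ⇒ {m1}
  [2] c ⇒ {m2}
  P completes σ.
Run σ = ⟨bc⟩ on Q: start {n0}
  [1] b ⇒ {n1}
  [2] c ⇒ no successor for Q

bc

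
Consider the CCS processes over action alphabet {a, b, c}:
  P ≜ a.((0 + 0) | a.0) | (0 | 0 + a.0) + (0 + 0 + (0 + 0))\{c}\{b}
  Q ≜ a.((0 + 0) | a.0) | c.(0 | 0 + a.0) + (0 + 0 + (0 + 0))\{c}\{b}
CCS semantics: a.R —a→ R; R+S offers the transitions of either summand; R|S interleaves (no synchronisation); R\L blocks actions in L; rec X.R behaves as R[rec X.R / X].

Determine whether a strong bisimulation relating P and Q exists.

P ≁ Q

LTS(P): 6 reachable states
  s0 = a.((0 + 0) | a.0) | (0 | 0 + a.0) + (0 + 0 + (0 + 0))\{c}\{b} | -a-> s1, -a-> s2
  s1 = (0 + 0) | a.0 | (0 | 0 + a.0) | -a-> s3, -a-> s4
  s2 = a.((0 + 0) | a.0) | 0 | -a-> s4
  s3 = (0 + 0) | 0 | (0 | 0 + a.0) | -a-> s5
  s4 = (0 + 0) | a.0 | 0 | -a-> s5
  s5 = (0 + 0) | 0 | 0 | (no moves)
LTS(Q): 9 reachable states
  t0 = a.((0 + 0) | a.0) | c.(0 | 0 + a.0) + (0 + 0 + (0 + 0))\{c}\{b} | -a-> t1, -c-> t2
  t1 = (0 + 0) | a.0 | c.(0 | 0 + a.0) | -a-> t3, -c-> t4
  t2 = a.((0 + 0) | a.0) | (0 | 0 + a.0) | -a-> t4, -a-> t5
  t3 = (0 + 0) | 0 | c.(0 | 0 + a.0) | -c-> t6
  t4 = (0 + 0) | a.0 | (0 | 0 + a.0) | -a-> t6, -a-> t7
  t5 = a.((0 + 0) | a.0) | 0 | -a-> t7
  t6 = (0 + 0) | 0 | (0 | 0 + a.0) | -a-> t8
  t7 = (0 + 0) | a.0 | 0 | -a-> t8
  t8 = (0 + 0) | 0 | 0 | (no moves)
Bisimilarity quotient blocks:
  B0 = {s0, t2}
  B1 = {s1, s2, t4, t5}
  B2 = {s3, s4, t6, t7}
  B3 = {s5, t8}
  B4 = {t0}
  B5 = {t1}
  B6 = {t3}
s0 ∈ B0, t0 ∈ B4 → different blocks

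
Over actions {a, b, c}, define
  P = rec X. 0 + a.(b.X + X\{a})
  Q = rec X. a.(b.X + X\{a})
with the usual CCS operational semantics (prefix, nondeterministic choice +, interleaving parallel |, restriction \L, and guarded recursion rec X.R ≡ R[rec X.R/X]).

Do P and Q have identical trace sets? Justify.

P's transition system — 2 states:
  s0 = rec X. 0 + a.(b.X + X\{a}) ⊢ --a--▸ s1
  s1 = b.(rec X. 0 + a.(b.X + X\{a})) + (rec X. 0 + a.(b.X + X\{a}))\{a} ⊢ --b--▸ s0
Q's transition system — 2 states:
  t0 = rec X. a.(b.X + X\{a}) ⊢ --a--▸ t1
  t1 = b.(rec X. a.(b.X + X\{a})) + (rec X. a.(b.X + X\{a}))\{a} ⊢ --b--▸ t0
Coarsest stable partition (strong bisimilarity classes):
  B0 = {s0, t0}
  B1 = {s1, t1}
s0 ∈ B0, t0 ∈ B0 → same block
Bisimilar ⇒ trace-equivalent.

trace-equivalent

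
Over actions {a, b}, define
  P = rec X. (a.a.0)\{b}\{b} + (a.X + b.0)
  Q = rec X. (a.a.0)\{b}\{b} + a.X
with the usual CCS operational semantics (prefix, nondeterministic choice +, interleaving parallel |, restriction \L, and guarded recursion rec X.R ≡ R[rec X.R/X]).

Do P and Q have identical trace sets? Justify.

P's transition system — 4 states:
  p0 = rec X. (a.a.0)\{b}\{b} + (a.X + b.0) :: ··a··> p0, ··a··> p1, ··b··> p2
  p1 = (a.0)\{b}\{b} :: ··a··> p3
  p2 = 0 :: stopped
  p3 = 0\{b}\{b} :: stopped
Q's transition system — 3 states:
  q0 = rec X. (a.a.0)\{b}\{b} + a.X :: ··a··> q0, ··a··> q1
  q1 = (a.0)\{b}\{b} :: ··a··> q2
  q2 = 0\{b}\{b} :: stopped
Run σ = ⟨b⟩ on P: start {p0}
  step 1 (b): {p2}
  P completes σ.
Run σ = ⟨b⟩ on Q: start {q0}
  step 1 (b): ∅ (Q stuck)

trace-distinct — witness ⟨b⟩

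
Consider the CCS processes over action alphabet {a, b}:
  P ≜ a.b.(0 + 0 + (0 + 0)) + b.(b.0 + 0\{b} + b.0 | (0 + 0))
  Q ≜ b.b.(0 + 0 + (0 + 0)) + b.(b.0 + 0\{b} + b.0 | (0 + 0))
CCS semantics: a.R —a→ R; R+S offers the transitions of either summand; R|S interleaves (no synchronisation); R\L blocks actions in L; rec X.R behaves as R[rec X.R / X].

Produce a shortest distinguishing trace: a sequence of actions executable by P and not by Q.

a

LTS(P): 6 reachable states
  s0 = a.b.(0 + 0 + (0 + 0)) + b.(b.0 + 0\{b} + b.0 | (0 + 0)) → =a=> s1, =b=> s2
  s1 = b.(0 + 0 + (0 + 0)) → =b=> s3
  s2 = b.0 + 0\{b} + b.0 | (0 + 0) → =b=> s4, =b=> s5
  s3 = 0 + 0 + (0 + 0) → stopped
  s4 = 0 → stopped
  s5 = 0 | (0 + 0) → stopped
LTS(Q): 6 reachable states
  t0 = b.b.(0 + 0 + (0 + 0)) + b.(b.0 + 0\{b} + b.0 | (0 + 0)) → =b=> t1, =b=> t2
  t1 = b.(0 + 0 + (0 + 0)) → =b=> t3
  t2 = b.0 + 0\{b} + b.0 | (0 + 0) → =b=> t4, =b=> t5
  t3 = 0 + 0 + (0 + 0) → stopped
  t4 = 0 → stopped
  t5 = 0 | (0 + 0) → stopped
Run σ = ⟨a⟩ on P: start {s0}
  step 1 (a): {s1}
  P completes σ.
Run σ = ⟨a⟩ on Q: start {t0}
  step 1 (a): no successor for Q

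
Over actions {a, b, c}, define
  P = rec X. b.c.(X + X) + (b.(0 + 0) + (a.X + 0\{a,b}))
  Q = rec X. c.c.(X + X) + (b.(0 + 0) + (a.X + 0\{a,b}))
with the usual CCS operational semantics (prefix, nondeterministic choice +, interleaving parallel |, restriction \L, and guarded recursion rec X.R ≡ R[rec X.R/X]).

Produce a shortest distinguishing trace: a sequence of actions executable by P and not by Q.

bc

P's transition system — 4 states:
  s0 = rec X. b.c.(X + X) + (b.(0 + 0) + (a.X + 0\{a,b})) :: --a--▸ s0, --b--▸ s1, --b--▸ s2
  s1 = 0 + 0 :: deadlocked
  s2 = c.((rec X. b.c.(X + X) + (b.(0 + 0) + (a.X + 0\{a,b}))) + (rec X. b.c.(X + X) + (b.(0 + 0) + (a.X + 0\{a,b})))) :: --c--▸ s3
  s3 = (rec X. b.c.(X + X) + (b.(0 + 0) + (a.X + 0\{a,b}))) + (rec X. b.c.(X + X) + (b.(0 + 0) + (a.X + 0\{a,b}))) :: --a--▸ s0, --b--▸ s1, --b--▸ s2
Q's transition system — 4 states:
  t0 = rec X. c.c.(X + X) + (b.(0 + 0) + (a.X + 0\{a,b})) :: --a--▸ t0, --b--▸ t1, --c--▸ t2
  t1 = 0 + 0 :: deadlocked
  t2 = c.((rec X. c.c.(X + X) + (b.(0 + 0) + (a.X + 0\{a,b}))) + (rec X. c.c.(X + X) + (b.(0 + 0) + (a.X + 0\{a,b})))) :: --c--▸ t3
  t3 = (rec X. c.c.(X + X) + (b.(0 + 0) + (a.X + 0\{a,b}))) + (rec X. c.c.(X + X) + (b.(0 + 0) + (a.X + 0\{a,b}))) :: --a--▸ t0, --b--▸ t1, --c--▸ t2
Run σ = ⟨bc⟩ on P: start {s0}
  after b @ step 1: {s1, s2}
  after c @ step 2: {s3}
  ✓ P
Run σ = ⟨bc⟩ on Q: start {t0}
  after b @ step 1: {t1}
  after c @ step 2: no successor for Q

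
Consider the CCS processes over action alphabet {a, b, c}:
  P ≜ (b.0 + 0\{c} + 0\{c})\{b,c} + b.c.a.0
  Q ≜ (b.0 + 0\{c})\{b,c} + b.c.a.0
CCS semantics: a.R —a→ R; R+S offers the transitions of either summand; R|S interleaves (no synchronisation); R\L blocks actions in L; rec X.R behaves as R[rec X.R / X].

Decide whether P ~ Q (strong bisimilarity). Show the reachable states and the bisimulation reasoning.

YES

LTS(P): 4 reachable states
  p0 = (b.0 + 0\{c} + 0\{c})\{b,c} + b.c.a.0 → --b--▸ p1
  p1 = c.a.0 → --c--▸ p2
  p2 = a.0 → --a--▸ p3
  p3 = 0 → ∅
LTS(Q): 4 reachable states
  q0 = (b.0 + 0\{c})\{b,c} + b.c.a.0 → --b--▸ q1
  q1 = c.a.0 → --c--▸ q2
  q2 = a.0 → --a--▸ q3
  q3 = 0 → ∅
Partition-refinement fixed point:
  B0 = {p0, q0}
  B1 = {p1, q1}
  B2 = {p2, q2}
  B3 = {p3, q3}
p0 ∈ B0, q0 ∈ B0 → same block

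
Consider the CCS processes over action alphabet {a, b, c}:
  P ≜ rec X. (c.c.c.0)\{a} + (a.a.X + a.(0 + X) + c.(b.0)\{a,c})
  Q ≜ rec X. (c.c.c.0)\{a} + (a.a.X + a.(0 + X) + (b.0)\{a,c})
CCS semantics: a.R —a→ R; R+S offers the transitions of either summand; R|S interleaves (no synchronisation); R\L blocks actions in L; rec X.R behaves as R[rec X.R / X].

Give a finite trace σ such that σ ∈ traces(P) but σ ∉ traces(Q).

cb

P's transition system — 8 states:
  m0 = rec X. (c.c.c.0)\{a} + (a.a.X + a.(0 + X) + c.(b.0)\{a,c}) ⊢ =a=> m1, =a=> m2, =c=> m3, =c=> m4
  m1 = 0 + (rec X. (c.c.c.0)\{a} + (a.a.X + a.(0 + X) + c.(b.0)\{a,c})) ⊢ =a=> m1, =a=> m2, =c=> m3, =c=> m4
  m2 = a.(rec X. (c.c.c.0)\{a} + (a.a.X + a.(0 + X) + c.(b.0)\{a,c})) ⊢ =a=> m0
  m3 = (b.0)\{a,c} ⊢ =b=> m5
  m4 = (c.c.0)\{a} ⊢ =c=> m6
  m5 = 0\{a,c} ⊢ ∅
  m6 = (c.0)\{a} ⊢ =c=> m7
  m7 = 0\{a} ⊢ ∅
Q's transition system — 7 states:
  n0 = rec X. (c.c.c.0)\{a} + (a.a.X + a.(0 + X) + (b.0)\{a,c}) ⊢ =a=> n1, =a=> n2, =b=> n3, =c=> n4
  n1 = 0 + (rec X. (c.c.c.0)\{a} + (a.a.X + a.(0 + X) + (b.0)\{a,c})) ⊢ =a=> n1, =a=> n2, =b=> n3, =c=> n4
  n2 = a.(rec X. (c.c.c.0)\{a} + (a.a.X + a.(0 + X) + (b.0)\{a,c})) ⊢ =a=> n0
  n3 = 0\{a,c} ⊢ ∅
  n4 = (c.c.0)\{a} ⊢ =c=> n5
  n5 = (c.0)\{a} ⊢ =c=> n6
  n6 = 0\{a} ⊢ ∅
Run σ = ⟨cb⟩ on P: start {m0}
  [1] c ⇒ {m3, m4}
  [2] b ⇒ {m5}
  — P admits the full trace.
Run σ = ⟨cb⟩ on Q: start {n0}
  [1] c ⇒ {n4}
  [2] b ⇒ ∅  — Q cannot continue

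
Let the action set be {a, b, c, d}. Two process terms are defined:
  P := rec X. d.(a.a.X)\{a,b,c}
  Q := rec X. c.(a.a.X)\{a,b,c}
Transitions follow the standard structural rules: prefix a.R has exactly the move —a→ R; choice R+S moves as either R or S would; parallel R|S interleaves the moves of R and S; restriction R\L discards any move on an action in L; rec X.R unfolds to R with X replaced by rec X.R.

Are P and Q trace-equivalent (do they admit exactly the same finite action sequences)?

P's transition system — 2 states:
  p0 = rec X. d.(a.a.X)\{a,b,c} :: ··d··> p1
  p1 = (a.a.(rec X. d.(a.a.X)\{a,b,c}))\{a,b,c} :: deadlocked
Q's transition system — 2 states:
  q0 = rec X. c.(a.a.X)\{a,b,c} :: ··c··> q1
  q1 = (a.a.(rec X. c.(a.a.X)\{a,b,c}))\{a,b,c} :: deadlocked
Trace ⟨d⟩ through P, begin at {p0}:
  [1] d ⇒ {p1}
  ✓ P
Trace ⟨d⟩ through Q, begin at {q0}:
  [1] d ⇒ ∅  — Q cannot continue

trace-distinct — witness ⟨d⟩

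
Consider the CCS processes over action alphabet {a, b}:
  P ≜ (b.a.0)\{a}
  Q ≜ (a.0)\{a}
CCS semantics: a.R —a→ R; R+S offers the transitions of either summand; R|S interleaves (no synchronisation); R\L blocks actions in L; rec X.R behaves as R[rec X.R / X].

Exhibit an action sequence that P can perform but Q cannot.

LTS(P): 2 reachable states
  u0 = (b.a.0)\{a} → -b-> u1
  u1 = (a.0)\{a} → ∅
LTS(Q): 1 reachable states
  v0 = (a.0)\{a} → ∅
Executing b from P (initial set {u0}):
  step 1 (b): {u1}
  — P admits the full trace.
Executing b from Q (initial set {v0}):
  step 1 (b): ∅  — Q cannot continue

b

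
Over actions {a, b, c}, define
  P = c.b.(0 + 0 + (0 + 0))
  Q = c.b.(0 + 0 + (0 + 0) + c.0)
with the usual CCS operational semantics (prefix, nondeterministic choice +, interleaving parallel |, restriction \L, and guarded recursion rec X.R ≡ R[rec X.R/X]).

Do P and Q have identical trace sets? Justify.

NO — witness ⟨cbc⟩

Reachable graph of P (3 states):
  p0 = c.b.(0 + 0 + (0 + 0)) has moves —c→ p1
  p1 = b.(0 + 0 + (0 + 0)) has moves —b→ p2
  p2 = 0 + 0 + (0 + 0) has moves (no moves)
Reachable graph of Q (4 states):
  q0 = c.b.(0 + 0 + (0 + 0) + c.0) has moves —c→ q1
  q1 = b.(0 + 0 + (0 + 0) + c.0) has moves —b→ q2
  q2 = 0 + 0 + (0 + 0) + c.0 has moves —c→ q3
  q3 = 0 has moves (no moves)
Trace ⟨cbc⟩ through Q, begin at {q0}:
  [1] c ⇒ {q1}
  [2] b ⇒ {q2}
  [3] c ⇒ {q3}
  ✓ Q
Trace ⟨cbc⟩ through P, begin at {p0}:
  [1] c ⇒ {p1}
  [2] b ⇒ {p2}
  [3] c ⇒ ∅ (P stuck)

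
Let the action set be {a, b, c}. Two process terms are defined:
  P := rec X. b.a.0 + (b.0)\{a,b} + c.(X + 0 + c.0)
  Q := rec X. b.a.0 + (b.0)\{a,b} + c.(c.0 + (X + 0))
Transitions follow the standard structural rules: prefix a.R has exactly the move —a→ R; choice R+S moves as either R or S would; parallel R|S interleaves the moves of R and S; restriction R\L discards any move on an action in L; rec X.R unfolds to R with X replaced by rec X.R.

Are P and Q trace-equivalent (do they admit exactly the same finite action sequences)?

YES

LTS(P): 4 reachable states
  p0 = rec X. b.a.0 + (b.0)\{a,b} + c.(X + 0 + c.0) → —b→ p1, —c→ p2
  p1 = a.0 → —a→ p3
  p2 = (rec X. b.a.0 + (b.0)\{a,b} + c.(X + 0 + c.0)) + 0 + c.0 → —b→ p1, —c→ p2, —c→ p3
  p3 = 0 → ∅
LTS(Q): 4 reachable states
  q0 = rec X. b.a.0 + (b.0)\{a,b} + c.(c.0 + (X + 0)) → —b→ q1, —c→ q2
  q1 = a.0 → —a→ q3
  q2 = c.0 + ((rec X. b.a.0 + (b.0)\{a,b} + c.(c.0 + (X + 0))) + 0) → —b→ q1, —c→ q2, —c→ q3
  q3 = 0 → ∅
Partition-refinement fixed point:
  B0 = {p0, q0}
  B1 = {p2, q2}
  B2 = {p1, q1}
  B3 = {p3, q3}
p0 ∈ B0, q0 ∈ B0 → same block
Bisimilar ⇒ trace-equivalent.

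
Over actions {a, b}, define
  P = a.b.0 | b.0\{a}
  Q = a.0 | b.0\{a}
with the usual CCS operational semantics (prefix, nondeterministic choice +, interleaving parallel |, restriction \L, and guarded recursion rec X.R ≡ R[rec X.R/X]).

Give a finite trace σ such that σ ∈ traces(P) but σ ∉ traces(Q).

abb

P's transition system — 6 states:
  p0 = a.b.0 | b.0\{a} → ··a··> p1, ··b··> p2
  p1 = b.0 | b.0\{a} → ··b··> p3, ··b··> p4
  p2 = a.b.0 | 0\{a} → ··a··> p4
  p3 = 0 | b.0\{a} → ··b··> p5
  p4 = b.0 | 0\{a} → ··b··> p5
  p5 = 0 | 0\{a} → ∅
Q's transition system — 4 states:
  q0 = a.0 | b.0\{a} → ··a··> q1, ··b··> q2
  q1 = 0 | b.0\{a} → ··b··> q3
  q2 = a.0 | 0\{a} → ··a··> q3
  q3 = 0 | 0\{a} → ∅
Run σ = ⟨abb⟩ on P: start {p0}
  step 1 (a): {p1}
  step 2 (b): {p3, p4}
  step 3 (b): {p5}
  P completes σ.
Run σ = ⟨abb⟩ on Q: start {q0}
  step 1 (a): {q1}
  step 2 (b): {q3}
  step 3 (b): ∅  — Q cannot continue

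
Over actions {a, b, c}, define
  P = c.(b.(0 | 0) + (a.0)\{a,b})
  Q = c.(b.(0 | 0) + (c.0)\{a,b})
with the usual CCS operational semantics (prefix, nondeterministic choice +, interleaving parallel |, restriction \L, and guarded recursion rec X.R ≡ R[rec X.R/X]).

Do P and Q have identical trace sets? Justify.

NO — witness ⟨cc⟩

P's transition system — 3 states:
  u0 = c.(b.(0 | 0) + (a.0)\{a,b}) :: —c→ u1
  u1 = b.(0 | 0) + (a.0)\{a,b} :: —b→ u2
  u2 = 0 | 0 :: (no moves)
Q's transition system — 4 states:
  v0 = c.(b.(0 | 0) + (c.0)\{a,b}) :: —c→ v1
  v1 = b.(0 | 0) + (c.0)\{a,b} :: —b→ v2, —c→ v3
  v2 = 0 | 0 :: (no moves)
  v3 = 0\{a,b} :: (no moves)
Trace ⟨cc⟩ through Q, begin at {v0}:
  after c @ step 1: {v1}
  after c @ step 2: {v3}
  Q completes σ.
Trace ⟨cc⟩ through P, begin at {u0}:
  after c @ step 1: {u1}
  after c @ step 2: ∅  — P cannot continue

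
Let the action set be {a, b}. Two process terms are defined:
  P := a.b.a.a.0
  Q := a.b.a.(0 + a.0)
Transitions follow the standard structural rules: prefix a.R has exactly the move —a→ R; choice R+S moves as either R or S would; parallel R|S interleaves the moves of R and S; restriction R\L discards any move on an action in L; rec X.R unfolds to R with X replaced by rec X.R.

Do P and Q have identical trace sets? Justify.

trace-equivalent

LTS(P): 5 reachable states
  s0 = a.b.a.a.0 has moves =a=> s1
  s1 = b.a.a.0 has moves =b=> s2
  s2 = a.a.0 has moves =a=> s3
  s3 = a.0 has moves =a=> s4
  s4 = 0 has moves deadlocked
LTS(Q): 5 reachable states
  t0 = a.b.a.(0 + a.0) has moves =a=> t1
  t1 = b.a.(0 + a.0) has moves =b=> t2
  t2 = a.(0 + a.0) has moves =a=> t3
  t3 = 0 + a.0 has moves =a=> t4
  t4 = 0 has moves deadlocked
Coarsest stable partition (strong bisimilarity classes):
  B0 = {s0, t0}
  B1 = {s1, t1}
  B2 = {s2, t2}
  B3 = {s3, t3}
  B4 = {s4, t4}
s0 ∈ B0, t0 ∈ B0 → same block
Bisimilar ⇒ trace-equivalent.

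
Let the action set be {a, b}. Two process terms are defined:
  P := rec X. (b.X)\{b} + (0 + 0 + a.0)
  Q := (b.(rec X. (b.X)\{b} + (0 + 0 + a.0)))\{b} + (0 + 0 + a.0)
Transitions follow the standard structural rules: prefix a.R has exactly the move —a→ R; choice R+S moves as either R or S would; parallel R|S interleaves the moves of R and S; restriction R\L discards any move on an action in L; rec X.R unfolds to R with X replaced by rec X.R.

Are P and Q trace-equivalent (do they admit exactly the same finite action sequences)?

P's transition system — 2 states:
  p0 = rec X. (b.X)\{b} + (0 + 0 + a.0) → ··a··> p1
  p1 = 0 → stopped
Q's transition system — 2 states:
  q0 = (b.(rec X. (b.X)\{b} + (0 + 0 + a.0)))\{b} + (0 + 0 + a.0) → ··a··> q1
  q1 = 0 → stopped
Bisimilarity quotient blocks:
  B0 = {p0, q0}
  B1 = {p1, q1}
p0 ∈ B0, q0 ∈ B0 → same block
Bisimilar ⇒ trace-equivalent.

YES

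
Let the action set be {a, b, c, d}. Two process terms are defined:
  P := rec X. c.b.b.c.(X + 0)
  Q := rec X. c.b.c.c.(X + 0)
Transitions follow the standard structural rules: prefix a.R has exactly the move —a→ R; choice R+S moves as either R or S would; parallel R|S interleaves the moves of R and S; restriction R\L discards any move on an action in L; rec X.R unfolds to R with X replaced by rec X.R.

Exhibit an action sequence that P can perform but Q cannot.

cbb

LTS(P): 5 reachable states
  u0 = rec X. c.b.b.c.(X + 0) → ··c··> u1
  u1 = b.b.c.((rec X. c.b.b.c.(X + 0)) + 0) → ··b··> u2
  u2 = b.c.((rec X. c.b.b.c.(X + 0)) + 0) → ··b··> u3
  u3 = c.((rec X. c.b.b.c.(X + 0)) + 0) → ··c··> u4
  u4 = (rec X. c.b.b.c.(X + 0)) + 0 → ··c··> u1
LTS(Q): 5 reachable states
  v0 = rec X. c.b.c.c.(X + 0) → ··c··> v1
  v1 = b.c.c.((rec X. c.b.c.c.(X + 0)) + 0) → ··b··> v2
  v2 = c.c.((rec X. c.b.c.c.(X + 0)) + 0) → ··c··> v3
  v3 = c.((rec X. c.b.c.c.(X + 0)) + 0) → ··c··> v4
  v4 = (rec X. c.b.c.c.(X + 0)) + 0 → ··c··> v1
Executing cbb from P (initial set {u0}):
  after c @ step 1: {u1}
  after b @ step 2: {u2}
  after b @ step 3: {u3}
  — P admits the full trace.
Executing cbb from Q (initial set {v0}):
  after c @ step 1: {v1}
  after b @ step 2: {v2}
  after b @ step 3: ∅ (Q stuck)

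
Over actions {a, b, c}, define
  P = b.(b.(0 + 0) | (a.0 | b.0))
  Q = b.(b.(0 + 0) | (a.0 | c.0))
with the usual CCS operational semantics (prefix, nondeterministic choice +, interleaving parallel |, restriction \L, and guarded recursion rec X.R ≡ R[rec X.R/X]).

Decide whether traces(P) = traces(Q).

trace-distinct — witness ⟨bbb⟩

LTS(P): 9 reachable states
  s0 = b.(b.(0 + 0) | (a.0 | b.0)) → =b=> s1
  s1 = b.(0 + 0) | (a.0 | b.0) → =a=> s2, =b=> s3, =b=> s4
  s2 = b.(0 + 0) | (0 | b.0) → =b=> s5, =b=> s6
  s3 = (0 + 0) | (a.0 | b.0) → =a=> s5, =b=> s7
  s4 = b.(0 + 0) | (a.0 | 0) → =a=> s6, =b=> s7
  s5 = (0 + 0) | (0 | b.0) → =b=> s8
  s6 = b.(0 + 0) | (0 | 0) → =b=> s8
  s7 = (0 + 0) | (a.0 | 0) → =a=> s8
  s8 = (0 + 0) | (0 | 0) → deadlocked
LTS(Q): 9 reachable states
  t0 = b.(b.(0 + 0) | (a.0 | c.0)) → =b=> t1
  t1 = b.(0 + 0) | (a.0 | c.0) → =a=> t2, =b=> t3, =c=> t4
  t2 = b.(0 + 0) | (0 | c.0) → =b=> t5, =c=> t6
  t3 = (0 + 0) | (a.0 | c.0) → =a=> t5, =c=> t7
  t4 = b.(0 + 0) | (a.0 | 0) → =a=> t6, =b=> t7
  t5 = (0 + 0) | (0 | c.0) → =c=> t8
  t6 = b.(0 + 0) | (0 | 0) → =b=> t8
  t7 = (0 + 0) | (a.0 | 0) → =a=> t8
  t8 = (0 + 0) | (0 | 0) → deadlocked
Trace ⟨bbb⟩ through P, begin at {s0}:
  after b @ step 1: {s1}
  after b @ step 2: {s3, s4}
  after b @ step 3: {s7}
  ✓ P
Trace ⟨bbb⟩ through Q, begin at {t0}:
  after b @ step 1: {t1}
  after b @ step 2: {t3}
  after b @ step 3: ∅  — Q cannot continue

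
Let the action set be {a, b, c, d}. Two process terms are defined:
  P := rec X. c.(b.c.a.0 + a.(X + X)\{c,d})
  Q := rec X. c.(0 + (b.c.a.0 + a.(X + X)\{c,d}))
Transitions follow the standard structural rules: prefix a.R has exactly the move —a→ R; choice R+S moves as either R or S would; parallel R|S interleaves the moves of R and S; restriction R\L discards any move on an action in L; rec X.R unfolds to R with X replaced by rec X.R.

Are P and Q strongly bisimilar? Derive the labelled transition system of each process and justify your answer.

LTS(P): 6 reachable states
  p0 = rec X. c.(b.c.a.0 + a.(X + X)\{c,d}) :: ··c··> p1
  p1 = b.c.a.0 + a.((rec X. c.(b.c.a.0 + a.(X + X)\{c,d})) + (rec X. c.(b.c.a.0 + a.(X + X)\{c,d})))\{c,d} :: ··a··> p2, ··b··> p3
  p2 = ((rec X. c.(b.c.a.0 + a.(X + X)\{c,d})) + (rec X. c.(b.c.a.0 + a.(X + X)\{c,d})))\{c,d} :: ·
  p3 = c.a.0 :: ··c··> p4
  p4 = a.0 :: ··a··> p5
  p5 = 0 :: ·
LTS(Q): 6 reachable states
  q0 = rec X. c.(0 + (b.c.a.0 + a.(X + X)\{c,d})) :: ··c··> q1
  q1 = 0 + (b.c.a.0 + a.((rec X. c.(0 + (b.c.a.0 + a.(X + X)\{c,d}))) + (rec X. c.(0 + (b.c.a.0 + a.(X + X)\{c,d}))))\{c,d}) :: ··a··> q2, ··b··> q3
  q2 = ((rec X. c.(0 + (b.c.a.0 + a.(X + X)\{c,d}))) + (rec X. c.(0 + (b.c.a.0 + a.(X + X)\{c,d}))))\{c,d} :: ·
  q3 = c.a.0 :: ··c··> q4
  q4 = a.0 :: ··a··> q5
  q5 = 0 :: ·
Partition-refinement fixed point:
  B0 = {p0, q0}
  B1 = {p1, q1}
  B2 = {p3, q3}
  B3 = {p4, q4}
  B4 = {p2, p5, q2, q5}
p0 ∈ B0, q0 ∈ B0 → same block

bisimilar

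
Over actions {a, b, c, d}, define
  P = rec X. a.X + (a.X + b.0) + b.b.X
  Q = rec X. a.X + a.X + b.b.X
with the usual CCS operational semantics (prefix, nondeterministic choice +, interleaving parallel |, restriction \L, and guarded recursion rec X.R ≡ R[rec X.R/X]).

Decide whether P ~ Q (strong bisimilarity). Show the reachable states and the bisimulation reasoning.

P's transition system — 3 states:
  m0 = rec X. a.X + (a.X + b.0) + b.b.X ⊢ —a→ m0, —b→ m1, —b→ m2
  m1 = 0 ⊢ ·
  m2 = b.(rec X. a.X + (a.X + b.0) + b.b.X) ⊢ —b→ m0
Q's transition system — 2 states:
  n0 = rec X. a.X + a.X + b.b.X ⊢ —a→ n0, —b→ n1
  n1 = b.(rec X. a.X + a.X + b.b.X) ⊢ —b→ n0
Partition-refinement fixed point:
  B0 = {m0}
  B1 = {m2}
  B2 = {m1}
  B3 = {n0}
  B4 = {n1}
m0 ∈ B0, n0 ∈ B3 → different blocks

not bisimilar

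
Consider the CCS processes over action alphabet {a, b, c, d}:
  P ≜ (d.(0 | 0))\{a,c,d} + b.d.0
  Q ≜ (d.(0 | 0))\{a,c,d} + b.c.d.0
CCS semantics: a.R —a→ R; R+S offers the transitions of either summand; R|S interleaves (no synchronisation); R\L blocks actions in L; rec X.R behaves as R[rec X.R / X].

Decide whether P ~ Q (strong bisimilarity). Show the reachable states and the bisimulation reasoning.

not bisimilar

LTS(P): 3 reachable states
  m0 = (d.(0 | 0))\{a,c,d} + b.d.0 ⊢ ··b··> m1
  m1 = d.0 ⊢ ··d··> m2
  m2 = 0 ⊢ stopped
LTS(Q): 4 reachable states
  n0 = (d.(0 | 0))\{a,c,d} + b.c.d.0 ⊢ ··b··> n1
  n1 = c.d.0 ⊢ ··c··> n2
  n2 = d.0 ⊢ ··d··> n3
  n3 = 0 ⊢ stopped
Coarsest stable partition (strong bisimilarity classes):
  B0 = {m0}
  B1 = {m1, n2}
  B2 = {m2, n3}
  B3 = {n0}
  B4 = {n1}
m0 ∈ B0, n0 ∈ B3 → different blocks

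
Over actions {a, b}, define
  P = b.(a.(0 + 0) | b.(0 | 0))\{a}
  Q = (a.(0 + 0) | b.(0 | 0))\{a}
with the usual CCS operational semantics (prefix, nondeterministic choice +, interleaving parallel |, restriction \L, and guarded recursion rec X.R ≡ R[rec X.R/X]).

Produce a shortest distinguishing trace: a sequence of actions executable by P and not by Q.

P's transition system — 3 states:
  s0 = b.(a.(0 + 0) | b.(0 | 0))\{a} | ··b··> s1
  s1 = (a.(0 + 0) | b.(0 | 0))\{a} | ··b··> s2
  s2 = (a.(0 + 0) | (0 | 0))\{a} | (no moves)
Q's transition system — 2 states:
  t0 = (a.(0 + 0) | b.(0 | 0))\{a} | ··b··> t1
  t1 = (a.(0 + 0) | (0 | 0))\{a} | (no moves)
Executing bb from P (initial set {s0}):
  after b @ step 1: {s1}
  after b @ step 2: {s2}
  ✓ P
Executing bb from Q (initial set {t0}):
  after b @ step 1: {t1}
  after b @ step 2: no successor for Q

bb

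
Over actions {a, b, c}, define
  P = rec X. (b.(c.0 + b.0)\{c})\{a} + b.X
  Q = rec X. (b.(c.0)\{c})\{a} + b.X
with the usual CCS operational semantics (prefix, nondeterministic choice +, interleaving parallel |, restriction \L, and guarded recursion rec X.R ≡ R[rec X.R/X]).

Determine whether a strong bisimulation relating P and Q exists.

Reachable graph of P (3 states):
  u0 = rec X. (b.(c.0 + b.0)\{c})\{a} + b.X ⊢ -b-> u0, -b-> u1
  u1 = (c.0 + b.0)\{c}\{a} ⊢ -b-> u2
  u2 = 0\{c}\{a} ⊢ (no moves)
Reachable graph of Q (2 states):
  v0 = rec X. (b.(c.0)\{c})\{a} + b.X ⊢ -b-> v0, -b-> v1
  v1 = (c.0)\{c}\{a} ⊢ (no moves)
Coarsest stable partition (strong bisimilarity classes):
  B0 = {u0}
  B1 = {u1}
  B2 = {u2, v1}
  B3 = {v0}
u0 ∈ B0, v0 ∈ B3 → different blocks

P ≁ Q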